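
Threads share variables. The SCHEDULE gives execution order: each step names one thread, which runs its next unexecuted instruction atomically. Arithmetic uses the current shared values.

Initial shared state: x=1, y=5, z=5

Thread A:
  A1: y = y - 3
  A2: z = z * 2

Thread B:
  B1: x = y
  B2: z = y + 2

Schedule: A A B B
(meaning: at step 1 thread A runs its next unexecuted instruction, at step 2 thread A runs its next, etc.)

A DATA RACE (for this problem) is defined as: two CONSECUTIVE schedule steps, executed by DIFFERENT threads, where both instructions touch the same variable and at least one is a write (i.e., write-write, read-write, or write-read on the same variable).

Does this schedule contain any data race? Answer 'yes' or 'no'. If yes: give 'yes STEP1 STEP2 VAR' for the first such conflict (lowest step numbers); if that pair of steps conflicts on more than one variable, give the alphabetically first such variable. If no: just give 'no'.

Answer: no

Derivation:
Steps 1,2: same thread (A). No race.
Steps 2,3: A(r=z,w=z) vs B(r=y,w=x). No conflict.
Steps 3,4: same thread (B). No race.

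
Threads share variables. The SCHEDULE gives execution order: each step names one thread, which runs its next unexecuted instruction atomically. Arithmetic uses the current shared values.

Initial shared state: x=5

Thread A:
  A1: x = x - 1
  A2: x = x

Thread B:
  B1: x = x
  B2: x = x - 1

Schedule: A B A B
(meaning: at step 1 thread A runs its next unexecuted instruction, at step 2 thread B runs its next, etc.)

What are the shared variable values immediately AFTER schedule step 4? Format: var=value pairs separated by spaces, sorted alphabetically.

Step 1: thread A executes A1 (x = x - 1). Shared: x=4. PCs: A@1 B@0
Step 2: thread B executes B1 (x = x). Shared: x=4. PCs: A@1 B@1
Step 3: thread A executes A2 (x = x). Shared: x=4. PCs: A@2 B@1
Step 4: thread B executes B2 (x = x - 1). Shared: x=3. PCs: A@2 B@2

Answer: x=3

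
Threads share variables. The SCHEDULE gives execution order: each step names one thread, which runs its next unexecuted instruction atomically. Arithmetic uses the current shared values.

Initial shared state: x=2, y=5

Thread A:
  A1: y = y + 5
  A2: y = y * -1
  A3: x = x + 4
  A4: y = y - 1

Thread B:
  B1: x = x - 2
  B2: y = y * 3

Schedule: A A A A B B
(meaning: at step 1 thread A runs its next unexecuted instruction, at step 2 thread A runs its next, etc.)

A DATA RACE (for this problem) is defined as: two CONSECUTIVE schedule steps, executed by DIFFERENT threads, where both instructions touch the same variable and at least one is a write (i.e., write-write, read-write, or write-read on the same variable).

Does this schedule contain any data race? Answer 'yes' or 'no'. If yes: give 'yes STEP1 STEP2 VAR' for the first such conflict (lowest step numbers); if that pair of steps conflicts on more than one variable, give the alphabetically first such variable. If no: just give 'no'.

Answer: no

Derivation:
Steps 1,2: same thread (A). No race.
Steps 2,3: same thread (A). No race.
Steps 3,4: same thread (A). No race.
Steps 4,5: A(r=y,w=y) vs B(r=x,w=x). No conflict.
Steps 5,6: same thread (B). No race.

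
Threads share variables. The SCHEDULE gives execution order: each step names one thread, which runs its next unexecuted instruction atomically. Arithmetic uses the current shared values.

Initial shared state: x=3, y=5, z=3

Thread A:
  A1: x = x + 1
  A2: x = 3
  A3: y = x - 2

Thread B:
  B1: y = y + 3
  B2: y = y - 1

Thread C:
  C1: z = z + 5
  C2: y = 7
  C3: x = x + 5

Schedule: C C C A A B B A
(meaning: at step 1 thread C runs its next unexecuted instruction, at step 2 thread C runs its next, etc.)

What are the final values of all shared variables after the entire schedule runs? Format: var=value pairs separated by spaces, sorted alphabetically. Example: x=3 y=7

Answer: x=3 y=1 z=8

Derivation:
Step 1: thread C executes C1 (z = z + 5). Shared: x=3 y=5 z=8. PCs: A@0 B@0 C@1
Step 2: thread C executes C2 (y = 7). Shared: x=3 y=7 z=8. PCs: A@0 B@0 C@2
Step 3: thread C executes C3 (x = x + 5). Shared: x=8 y=7 z=8. PCs: A@0 B@0 C@3
Step 4: thread A executes A1 (x = x + 1). Shared: x=9 y=7 z=8. PCs: A@1 B@0 C@3
Step 5: thread A executes A2 (x = 3). Shared: x=3 y=7 z=8. PCs: A@2 B@0 C@3
Step 6: thread B executes B1 (y = y + 3). Shared: x=3 y=10 z=8. PCs: A@2 B@1 C@3
Step 7: thread B executes B2 (y = y - 1). Shared: x=3 y=9 z=8. PCs: A@2 B@2 C@3
Step 8: thread A executes A3 (y = x - 2). Shared: x=3 y=1 z=8. PCs: A@3 B@2 C@3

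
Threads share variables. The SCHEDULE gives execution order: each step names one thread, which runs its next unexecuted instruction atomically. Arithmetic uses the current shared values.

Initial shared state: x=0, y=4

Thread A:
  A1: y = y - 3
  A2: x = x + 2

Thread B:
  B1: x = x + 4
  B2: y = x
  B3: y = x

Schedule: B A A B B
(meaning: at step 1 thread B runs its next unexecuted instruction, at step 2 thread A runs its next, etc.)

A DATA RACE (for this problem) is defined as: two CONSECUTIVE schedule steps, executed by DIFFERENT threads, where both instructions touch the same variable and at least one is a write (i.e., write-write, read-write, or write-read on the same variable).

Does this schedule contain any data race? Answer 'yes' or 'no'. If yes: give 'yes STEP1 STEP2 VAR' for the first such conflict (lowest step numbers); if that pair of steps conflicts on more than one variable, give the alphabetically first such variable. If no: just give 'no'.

Answer: yes 3 4 x

Derivation:
Steps 1,2: B(r=x,w=x) vs A(r=y,w=y). No conflict.
Steps 2,3: same thread (A). No race.
Steps 3,4: A(x = x + 2) vs B(y = x). RACE on x (W-R).
Steps 4,5: same thread (B). No race.
First conflict at steps 3,4.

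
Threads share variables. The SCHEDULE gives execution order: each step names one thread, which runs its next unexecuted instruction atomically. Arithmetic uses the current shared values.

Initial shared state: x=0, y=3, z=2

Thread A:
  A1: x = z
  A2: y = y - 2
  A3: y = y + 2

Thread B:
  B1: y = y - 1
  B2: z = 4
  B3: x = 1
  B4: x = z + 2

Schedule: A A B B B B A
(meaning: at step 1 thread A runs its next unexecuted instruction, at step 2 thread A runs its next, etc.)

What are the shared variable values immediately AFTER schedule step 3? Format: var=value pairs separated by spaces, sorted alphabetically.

Answer: x=2 y=0 z=2

Derivation:
Step 1: thread A executes A1 (x = z). Shared: x=2 y=3 z=2. PCs: A@1 B@0
Step 2: thread A executes A2 (y = y - 2). Shared: x=2 y=1 z=2. PCs: A@2 B@0
Step 3: thread B executes B1 (y = y - 1). Shared: x=2 y=0 z=2. PCs: A@2 B@1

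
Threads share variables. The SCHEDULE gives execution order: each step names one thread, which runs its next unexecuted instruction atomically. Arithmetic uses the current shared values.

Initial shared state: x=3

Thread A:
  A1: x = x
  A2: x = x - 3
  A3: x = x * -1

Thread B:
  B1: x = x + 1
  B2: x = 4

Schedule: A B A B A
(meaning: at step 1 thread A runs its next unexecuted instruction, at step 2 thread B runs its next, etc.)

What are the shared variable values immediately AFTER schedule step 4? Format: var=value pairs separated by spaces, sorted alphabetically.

Answer: x=4

Derivation:
Step 1: thread A executes A1 (x = x). Shared: x=3. PCs: A@1 B@0
Step 2: thread B executes B1 (x = x + 1). Shared: x=4. PCs: A@1 B@1
Step 3: thread A executes A2 (x = x - 3). Shared: x=1. PCs: A@2 B@1
Step 4: thread B executes B2 (x = 4). Shared: x=4. PCs: A@2 B@2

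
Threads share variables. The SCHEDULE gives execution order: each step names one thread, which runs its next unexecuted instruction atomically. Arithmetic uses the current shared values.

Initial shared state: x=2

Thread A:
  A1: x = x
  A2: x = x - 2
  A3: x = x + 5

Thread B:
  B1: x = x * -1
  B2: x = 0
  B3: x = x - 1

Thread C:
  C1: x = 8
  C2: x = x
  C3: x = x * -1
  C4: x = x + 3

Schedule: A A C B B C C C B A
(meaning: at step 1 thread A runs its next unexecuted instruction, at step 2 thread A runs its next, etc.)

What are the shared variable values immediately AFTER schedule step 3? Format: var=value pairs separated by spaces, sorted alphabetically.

Step 1: thread A executes A1 (x = x). Shared: x=2. PCs: A@1 B@0 C@0
Step 2: thread A executes A2 (x = x - 2). Shared: x=0. PCs: A@2 B@0 C@0
Step 3: thread C executes C1 (x = 8). Shared: x=8. PCs: A@2 B@0 C@1

Answer: x=8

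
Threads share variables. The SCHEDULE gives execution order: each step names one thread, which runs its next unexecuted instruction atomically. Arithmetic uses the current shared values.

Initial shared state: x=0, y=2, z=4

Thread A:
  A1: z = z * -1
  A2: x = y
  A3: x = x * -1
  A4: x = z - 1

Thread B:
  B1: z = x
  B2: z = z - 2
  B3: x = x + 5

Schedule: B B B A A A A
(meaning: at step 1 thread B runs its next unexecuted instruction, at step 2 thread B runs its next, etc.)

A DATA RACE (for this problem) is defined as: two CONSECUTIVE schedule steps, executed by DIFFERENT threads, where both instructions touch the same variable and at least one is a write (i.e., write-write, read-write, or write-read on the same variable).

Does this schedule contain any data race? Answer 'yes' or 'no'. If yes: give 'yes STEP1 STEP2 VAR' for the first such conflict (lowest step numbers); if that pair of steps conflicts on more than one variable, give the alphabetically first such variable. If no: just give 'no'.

Answer: no

Derivation:
Steps 1,2: same thread (B). No race.
Steps 2,3: same thread (B). No race.
Steps 3,4: B(r=x,w=x) vs A(r=z,w=z). No conflict.
Steps 4,5: same thread (A). No race.
Steps 5,6: same thread (A). No race.
Steps 6,7: same thread (A). No race.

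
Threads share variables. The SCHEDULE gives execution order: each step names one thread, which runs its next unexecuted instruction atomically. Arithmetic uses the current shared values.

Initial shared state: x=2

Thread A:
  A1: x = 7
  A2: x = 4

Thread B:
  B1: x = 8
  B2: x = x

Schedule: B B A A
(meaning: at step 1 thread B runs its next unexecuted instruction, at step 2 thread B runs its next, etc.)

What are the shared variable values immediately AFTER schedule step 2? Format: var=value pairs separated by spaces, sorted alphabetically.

Step 1: thread B executes B1 (x = 8). Shared: x=8. PCs: A@0 B@1
Step 2: thread B executes B2 (x = x). Shared: x=8. PCs: A@0 B@2

Answer: x=8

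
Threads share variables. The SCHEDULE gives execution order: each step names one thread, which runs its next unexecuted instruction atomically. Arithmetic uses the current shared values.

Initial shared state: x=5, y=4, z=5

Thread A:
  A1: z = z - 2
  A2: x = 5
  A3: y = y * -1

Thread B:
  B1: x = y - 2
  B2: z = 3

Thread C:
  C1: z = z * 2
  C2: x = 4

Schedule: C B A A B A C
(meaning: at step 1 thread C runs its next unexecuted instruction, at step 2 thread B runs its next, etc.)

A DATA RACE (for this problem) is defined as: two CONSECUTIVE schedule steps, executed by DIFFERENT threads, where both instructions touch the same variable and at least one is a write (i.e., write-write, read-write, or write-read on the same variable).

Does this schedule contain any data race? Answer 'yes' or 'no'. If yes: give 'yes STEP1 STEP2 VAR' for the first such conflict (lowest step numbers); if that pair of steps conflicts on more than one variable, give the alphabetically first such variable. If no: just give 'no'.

Answer: no

Derivation:
Steps 1,2: C(r=z,w=z) vs B(r=y,w=x). No conflict.
Steps 2,3: B(r=y,w=x) vs A(r=z,w=z). No conflict.
Steps 3,4: same thread (A). No race.
Steps 4,5: A(r=-,w=x) vs B(r=-,w=z). No conflict.
Steps 5,6: B(r=-,w=z) vs A(r=y,w=y). No conflict.
Steps 6,7: A(r=y,w=y) vs C(r=-,w=x). No conflict.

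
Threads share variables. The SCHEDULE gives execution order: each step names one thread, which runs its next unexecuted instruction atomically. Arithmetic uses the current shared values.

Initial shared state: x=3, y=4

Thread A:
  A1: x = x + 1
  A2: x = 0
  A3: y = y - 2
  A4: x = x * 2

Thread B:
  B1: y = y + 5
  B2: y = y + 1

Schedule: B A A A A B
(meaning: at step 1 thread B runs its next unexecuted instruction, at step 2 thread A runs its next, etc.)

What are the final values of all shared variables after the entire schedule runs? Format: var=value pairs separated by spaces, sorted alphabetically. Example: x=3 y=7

Answer: x=0 y=8

Derivation:
Step 1: thread B executes B1 (y = y + 5). Shared: x=3 y=9. PCs: A@0 B@1
Step 2: thread A executes A1 (x = x + 1). Shared: x=4 y=9. PCs: A@1 B@1
Step 3: thread A executes A2 (x = 0). Shared: x=0 y=9. PCs: A@2 B@1
Step 4: thread A executes A3 (y = y - 2). Shared: x=0 y=7. PCs: A@3 B@1
Step 5: thread A executes A4 (x = x * 2). Shared: x=0 y=7. PCs: A@4 B@1
Step 6: thread B executes B2 (y = y + 1). Shared: x=0 y=8. PCs: A@4 B@2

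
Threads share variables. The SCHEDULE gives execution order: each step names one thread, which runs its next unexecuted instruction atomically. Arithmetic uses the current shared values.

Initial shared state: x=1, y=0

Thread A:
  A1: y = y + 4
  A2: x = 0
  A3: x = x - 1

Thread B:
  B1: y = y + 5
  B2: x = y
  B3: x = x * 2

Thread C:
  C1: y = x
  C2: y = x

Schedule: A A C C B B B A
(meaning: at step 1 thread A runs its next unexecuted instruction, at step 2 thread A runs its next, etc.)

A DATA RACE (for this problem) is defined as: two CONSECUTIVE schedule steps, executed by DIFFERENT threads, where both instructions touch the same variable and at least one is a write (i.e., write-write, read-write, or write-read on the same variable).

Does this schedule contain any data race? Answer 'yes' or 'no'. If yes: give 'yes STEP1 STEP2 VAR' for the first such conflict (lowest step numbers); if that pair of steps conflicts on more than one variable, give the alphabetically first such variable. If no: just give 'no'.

Steps 1,2: same thread (A). No race.
Steps 2,3: A(x = 0) vs C(y = x). RACE on x (W-R).
Steps 3,4: same thread (C). No race.
Steps 4,5: C(y = x) vs B(y = y + 5). RACE on y (W-W).
Steps 5,6: same thread (B). No race.
Steps 6,7: same thread (B). No race.
Steps 7,8: B(x = x * 2) vs A(x = x - 1). RACE on x (W-W).
First conflict at steps 2,3.

Answer: yes 2 3 x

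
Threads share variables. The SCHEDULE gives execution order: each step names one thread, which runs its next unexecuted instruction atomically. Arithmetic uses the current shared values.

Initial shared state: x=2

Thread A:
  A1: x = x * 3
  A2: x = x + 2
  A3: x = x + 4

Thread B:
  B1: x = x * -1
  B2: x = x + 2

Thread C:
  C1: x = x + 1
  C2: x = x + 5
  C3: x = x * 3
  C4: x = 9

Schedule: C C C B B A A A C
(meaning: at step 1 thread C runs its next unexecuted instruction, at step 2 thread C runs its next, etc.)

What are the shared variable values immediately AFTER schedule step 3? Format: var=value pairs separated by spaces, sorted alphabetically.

Step 1: thread C executes C1 (x = x + 1). Shared: x=3. PCs: A@0 B@0 C@1
Step 2: thread C executes C2 (x = x + 5). Shared: x=8. PCs: A@0 B@0 C@2
Step 3: thread C executes C3 (x = x * 3). Shared: x=24. PCs: A@0 B@0 C@3

Answer: x=24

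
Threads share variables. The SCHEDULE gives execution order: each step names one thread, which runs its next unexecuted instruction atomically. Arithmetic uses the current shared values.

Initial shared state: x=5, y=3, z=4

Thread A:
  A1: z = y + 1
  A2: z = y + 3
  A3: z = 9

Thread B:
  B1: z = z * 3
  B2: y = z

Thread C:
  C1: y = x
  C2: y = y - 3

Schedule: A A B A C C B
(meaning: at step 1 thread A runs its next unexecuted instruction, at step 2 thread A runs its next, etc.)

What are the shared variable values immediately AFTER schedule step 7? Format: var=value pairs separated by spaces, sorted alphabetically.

Step 1: thread A executes A1 (z = y + 1). Shared: x=5 y=3 z=4. PCs: A@1 B@0 C@0
Step 2: thread A executes A2 (z = y + 3). Shared: x=5 y=3 z=6. PCs: A@2 B@0 C@0
Step 3: thread B executes B1 (z = z * 3). Shared: x=5 y=3 z=18. PCs: A@2 B@1 C@0
Step 4: thread A executes A3 (z = 9). Shared: x=5 y=3 z=9. PCs: A@3 B@1 C@0
Step 5: thread C executes C1 (y = x). Shared: x=5 y=5 z=9. PCs: A@3 B@1 C@1
Step 6: thread C executes C2 (y = y - 3). Shared: x=5 y=2 z=9. PCs: A@3 B@1 C@2
Step 7: thread B executes B2 (y = z). Shared: x=5 y=9 z=9. PCs: A@3 B@2 C@2

Answer: x=5 y=9 z=9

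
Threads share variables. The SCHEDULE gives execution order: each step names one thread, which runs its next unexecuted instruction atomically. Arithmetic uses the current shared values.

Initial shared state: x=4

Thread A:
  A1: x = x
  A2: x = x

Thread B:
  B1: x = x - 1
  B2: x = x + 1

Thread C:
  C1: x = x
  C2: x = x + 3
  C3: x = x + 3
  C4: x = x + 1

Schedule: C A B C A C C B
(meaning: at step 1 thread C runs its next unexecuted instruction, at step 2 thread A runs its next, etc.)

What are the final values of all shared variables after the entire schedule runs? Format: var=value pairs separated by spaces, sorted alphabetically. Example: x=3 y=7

Answer: x=11

Derivation:
Step 1: thread C executes C1 (x = x). Shared: x=4. PCs: A@0 B@0 C@1
Step 2: thread A executes A1 (x = x). Shared: x=4. PCs: A@1 B@0 C@1
Step 3: thread B executes B1 (x = x - 1). Shared: x=3. PCs: A@1 B@1 C@1
Step 4: thread C executes C2 (x = x + 3). Shared: x=6. PCs: A@1 B@1 C@2
Step 5: thread A executes A2 (x = x). Shared: x=6. PCs: A@2 B@1 C@2
Step 6: thread C executes C3 (x = x + 3). Shared: x=9. PCs: A@2 B@1 C@3
Step 7: thread C executes C4 (x = x + 1). Shared: x=10. PCs: A@2 B@1 C@4
Step 8: thread B executes B2 (x = x + 1). Shared: x=11. PCs: A@2 B@2 C@4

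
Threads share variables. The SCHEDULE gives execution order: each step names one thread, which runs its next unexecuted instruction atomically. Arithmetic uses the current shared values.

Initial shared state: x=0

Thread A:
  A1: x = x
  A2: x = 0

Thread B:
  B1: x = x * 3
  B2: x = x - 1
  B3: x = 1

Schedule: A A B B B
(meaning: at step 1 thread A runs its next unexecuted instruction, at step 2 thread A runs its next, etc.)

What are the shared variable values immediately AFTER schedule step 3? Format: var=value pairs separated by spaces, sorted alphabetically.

Step 1: thread A executes A1 (x = x). Shared: x=0. PCs: A@1 B@0
Step 2: thread A executes A2 (x = 0). Shared: x=0. PCs: A@2 B@0
Step 3: thread B executes B1 (x = x * 3). Shared: x=0. PCs: A@2 B@1

Answer: x=0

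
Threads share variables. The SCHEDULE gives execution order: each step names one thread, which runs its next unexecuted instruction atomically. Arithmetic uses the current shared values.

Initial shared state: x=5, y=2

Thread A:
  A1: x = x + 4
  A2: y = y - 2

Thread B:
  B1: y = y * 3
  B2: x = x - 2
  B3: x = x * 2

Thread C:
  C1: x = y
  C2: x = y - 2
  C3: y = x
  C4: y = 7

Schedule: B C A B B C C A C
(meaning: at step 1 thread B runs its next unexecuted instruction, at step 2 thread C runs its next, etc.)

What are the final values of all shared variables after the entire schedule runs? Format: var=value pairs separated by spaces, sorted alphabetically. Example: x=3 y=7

Step 1: thread B executes B1 (y = y * 3). Shared: x=5 y=6. PCs: A@0 B@1 C@0
Step 2: thread C executes C1 (x = y). Shared: x=6 y=6. PCs: A@0 B@1 C@1
Step 3: thread A executes A1 (x = x + 4). Shared: x=10 y=6. PCs: A@1 B@1 C@1
Step 4: thread B executes B2 (x = x - 2). Shared: x=8 y=6. PCs: A@1 B@2 C@1
Step 5: thread B executes B3 (x = x * 2). Shared: x=16 y=6. PCs: A@1 B@3 C@1
Step 6: thread C executes C2 (x = y - 2). Shared: x=4 y=6. PCs: A@1 B@3 C@2
Step 7: thread C executes C3 (y = x). Shared: x=4 y=4. PCs: A@1 B@3 C@3
Step 8: thread A executes A2 (y = y - 2). Shared: x=4 y=2. PCs: A@2 B@3 C@3
Step 9: thread C executes C4 (y = 7). Shared: x=4 y=7. PCs: A@2 B@3 C@4

Answer: x=4 y=7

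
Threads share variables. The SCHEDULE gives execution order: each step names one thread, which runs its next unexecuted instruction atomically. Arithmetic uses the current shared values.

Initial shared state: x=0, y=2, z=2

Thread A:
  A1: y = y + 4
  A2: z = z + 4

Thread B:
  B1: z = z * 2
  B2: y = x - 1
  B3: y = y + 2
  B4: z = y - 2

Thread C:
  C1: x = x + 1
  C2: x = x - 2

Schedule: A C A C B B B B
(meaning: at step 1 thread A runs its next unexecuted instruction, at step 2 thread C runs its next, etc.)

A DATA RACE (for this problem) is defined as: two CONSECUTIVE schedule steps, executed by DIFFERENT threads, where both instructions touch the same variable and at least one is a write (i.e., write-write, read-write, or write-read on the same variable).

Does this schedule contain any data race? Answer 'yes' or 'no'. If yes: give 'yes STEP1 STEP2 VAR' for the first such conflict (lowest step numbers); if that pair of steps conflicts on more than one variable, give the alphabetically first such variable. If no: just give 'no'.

Steps 1,2: A(r=y,w=y) vs C(r=x,w=x). No conflict.
Steps 2,3: C(r=x,w=x) vs A(r=z,w=z). No conflict.
Steps 3,4: A(r=z,w=z) vs C(r=x,w=x). No conflict.
Steps 4,5: C(r=x,w=x) vs B(r=z,w=z). No conflict.
Steps 5,6: same thread (B). No race.
Steps 6,7: same thread (B). No race.
Steps 7,8: same thread (B). No race.

Answer: no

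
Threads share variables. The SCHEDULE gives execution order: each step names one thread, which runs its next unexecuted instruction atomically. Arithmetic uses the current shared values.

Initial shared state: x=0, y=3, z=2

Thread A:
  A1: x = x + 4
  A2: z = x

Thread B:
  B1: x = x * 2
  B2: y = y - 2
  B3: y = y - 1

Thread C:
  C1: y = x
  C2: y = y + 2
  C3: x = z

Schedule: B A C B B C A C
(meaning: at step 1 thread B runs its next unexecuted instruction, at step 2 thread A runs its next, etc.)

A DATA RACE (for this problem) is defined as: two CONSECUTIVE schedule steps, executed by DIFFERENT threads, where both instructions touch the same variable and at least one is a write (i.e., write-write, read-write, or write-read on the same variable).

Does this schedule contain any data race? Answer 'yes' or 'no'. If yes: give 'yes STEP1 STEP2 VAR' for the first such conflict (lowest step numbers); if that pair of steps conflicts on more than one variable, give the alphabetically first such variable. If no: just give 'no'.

Answer: yes 1 2 x

Derivation:
Steps 1,2: B(x = x * 2) vs A(x = x + 4). RACE on x (W-W).
Steps 2,3: A(x = x + 4) vs C(y = x). RACE on x (W-R).
Steps 3,4: C(y = x) vs B(y = y - 2). RACE on y (W-W).
Steps 4,5: same thread (B). No race.
Steps 5,6: B(y = y - 1) vs C(y = y + 2). RACE on y (W-W).
Steps 6,7: C(r=y,w=y) vs A(r=x,w=z). No conflict.
Steps 7,8: A(z = x) vs C(x = z). RACE on x (R-W), z (W-R). Multiple vars; alphabetically first is x.
First conflict at steps 1,2.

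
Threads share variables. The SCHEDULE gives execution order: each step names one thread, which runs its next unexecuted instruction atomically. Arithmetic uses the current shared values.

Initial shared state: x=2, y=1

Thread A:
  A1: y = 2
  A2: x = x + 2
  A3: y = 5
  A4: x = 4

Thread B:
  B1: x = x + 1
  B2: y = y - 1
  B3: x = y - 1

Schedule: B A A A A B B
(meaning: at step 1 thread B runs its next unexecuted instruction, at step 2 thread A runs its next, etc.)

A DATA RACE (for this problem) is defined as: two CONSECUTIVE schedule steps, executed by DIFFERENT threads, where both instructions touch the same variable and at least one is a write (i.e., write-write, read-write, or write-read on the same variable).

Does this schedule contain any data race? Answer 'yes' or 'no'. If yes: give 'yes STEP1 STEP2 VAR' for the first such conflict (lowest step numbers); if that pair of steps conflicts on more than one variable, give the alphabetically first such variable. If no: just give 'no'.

Steps 1,2: B(r=x,w=x) vs A(r=-,w=y). No conflict.
Steps 2,3: same thread (A). No race.
Steps 3,4: same thread (A). No race.
Steps 4,5: same thread (A). No race.
Steps 5,6: A(r=-,w=x) vs B(r=y,w=y). No conflict.
Steps 6,7: same thread (B). No race.

Answer: no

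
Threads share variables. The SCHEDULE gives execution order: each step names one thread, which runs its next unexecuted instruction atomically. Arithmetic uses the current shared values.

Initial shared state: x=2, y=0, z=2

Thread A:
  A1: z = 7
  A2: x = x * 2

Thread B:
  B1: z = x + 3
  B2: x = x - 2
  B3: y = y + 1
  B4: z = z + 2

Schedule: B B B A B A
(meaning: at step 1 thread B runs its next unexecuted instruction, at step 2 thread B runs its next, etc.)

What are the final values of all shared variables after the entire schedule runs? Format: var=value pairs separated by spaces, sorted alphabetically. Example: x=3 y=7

Answer: x=0 y=1 z=9

Derivation:
Step 1: thread B executes B1 (z = x + 3). Shared: x=2 y=0 z=5. PCs: A@0 B@1
Step 2: thread B executes B2 (x = x - 2). Shared: x=0 y=0 z=5. PCs: A@0 B@2
Step 3: thread B executes B3 (y = y + 1). Shared: x=0 y=1 z=5. PCs: A@0 B@3
Step 4: thread A executes A1 (z = 7). Shared: x=0 y=1 z=7. PCs: A@1 B@3
Step 5: thread B executes B4 (z = z + 2). Shared: x=0 y=1 z=9. PCs: A@1 B@4
Step 6: thread A executes A2 (x = x * 2). Shared: x=0 y=1 z=9. PCs: A@2 B@4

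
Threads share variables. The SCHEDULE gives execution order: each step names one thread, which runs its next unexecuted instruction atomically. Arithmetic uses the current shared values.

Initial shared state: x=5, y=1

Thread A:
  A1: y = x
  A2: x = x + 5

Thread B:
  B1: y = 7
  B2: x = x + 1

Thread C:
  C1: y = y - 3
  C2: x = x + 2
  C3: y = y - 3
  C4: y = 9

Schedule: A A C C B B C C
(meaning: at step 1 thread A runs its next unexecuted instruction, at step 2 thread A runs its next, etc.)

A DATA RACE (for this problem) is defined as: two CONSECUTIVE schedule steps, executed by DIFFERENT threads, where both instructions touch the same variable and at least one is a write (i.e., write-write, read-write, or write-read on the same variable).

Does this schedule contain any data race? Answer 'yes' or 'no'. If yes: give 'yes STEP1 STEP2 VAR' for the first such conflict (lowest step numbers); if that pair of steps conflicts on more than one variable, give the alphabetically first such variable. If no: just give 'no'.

Steps 1,2: same thread (A). No race.
Steps 2,3: A(r=x,w=x) vs C(r=y,w=y). No conflict.
Steps 3,4: same thread (C). No race.
Steps 4,5: C(r=x,w=x) vs B(r=-,w=y). No conflict.
Steps 5,6: same thread (B). No race.
Steps 6,7: B(r=x,w=x) vs C(r=y,w=y). No conflict.
Steps 7,8: same thread (C). No race.

Answer: no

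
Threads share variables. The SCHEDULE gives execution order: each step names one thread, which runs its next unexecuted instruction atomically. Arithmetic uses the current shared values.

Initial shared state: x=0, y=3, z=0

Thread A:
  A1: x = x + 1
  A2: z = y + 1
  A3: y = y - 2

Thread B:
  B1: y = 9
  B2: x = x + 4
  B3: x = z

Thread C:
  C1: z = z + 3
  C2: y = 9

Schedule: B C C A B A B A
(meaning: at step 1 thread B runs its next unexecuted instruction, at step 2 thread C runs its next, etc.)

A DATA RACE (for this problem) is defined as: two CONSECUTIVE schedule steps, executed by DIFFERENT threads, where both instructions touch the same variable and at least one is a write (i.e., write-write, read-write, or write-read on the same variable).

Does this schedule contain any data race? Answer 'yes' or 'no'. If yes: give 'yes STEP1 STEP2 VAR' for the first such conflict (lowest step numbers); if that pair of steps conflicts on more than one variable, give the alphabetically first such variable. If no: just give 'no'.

Steps 1,2: B(r=-,w=y) vs C(r=z,w=z). No conflict.
Steps 2,3: same thread (C). No race.
Steps 3,4: C(r=-,w=y) vs A(r=x,w=x). No conflict.
Steps 4,5: A(x = x + 1) vs B(x = x + 4). RACE on x (W-W).
Steps 5,6: B(r=x,w=x) vs A(r=y,w=z). No conflict.
Steps 6,7: A(z = y + 1) vs B(x = z). RACE on z (W-R).
Steps 7,8: B(r=z,w=x) vs A(r=y,w=y). No conflict.
First conflict at steps 4,5.

Answer: yes 4 5 x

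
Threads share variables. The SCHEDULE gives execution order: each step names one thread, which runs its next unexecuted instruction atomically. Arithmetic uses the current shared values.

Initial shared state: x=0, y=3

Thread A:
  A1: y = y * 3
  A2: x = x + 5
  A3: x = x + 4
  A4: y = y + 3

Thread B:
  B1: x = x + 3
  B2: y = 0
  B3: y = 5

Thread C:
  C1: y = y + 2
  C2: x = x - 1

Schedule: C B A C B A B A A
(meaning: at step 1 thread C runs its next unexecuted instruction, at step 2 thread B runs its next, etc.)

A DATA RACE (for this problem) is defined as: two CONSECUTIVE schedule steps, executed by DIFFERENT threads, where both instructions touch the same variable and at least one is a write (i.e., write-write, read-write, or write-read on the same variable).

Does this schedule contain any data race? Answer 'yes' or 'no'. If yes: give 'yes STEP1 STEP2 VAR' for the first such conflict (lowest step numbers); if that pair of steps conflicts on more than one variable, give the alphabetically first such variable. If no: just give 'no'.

Steps 1,2: C(r=y,w=y) vs B(r=x,w=x). No conflict.
Steps 2,3: B(r=x,w=x) vs A(r=y,w=y). No conflict.
Steps 3,4: A(r=y,w=y) vs C(r=x,w=x). No conflict.
Steps 4,5: C(r=x,w=x) vs B(r=-,w=y). No conflict.
Steps 5,6: B(r=-,w=y) vs A(r=x,w=x). No conflict.
Steps 6,7: A(r=x,w=x) vs B(r=-,w=y). No conflict.
Steps 7,8: B(r=-,w=y) vs A(r=x,w=x). No conflict.
Steps 8,9: same thread (A). No race.

Answer: no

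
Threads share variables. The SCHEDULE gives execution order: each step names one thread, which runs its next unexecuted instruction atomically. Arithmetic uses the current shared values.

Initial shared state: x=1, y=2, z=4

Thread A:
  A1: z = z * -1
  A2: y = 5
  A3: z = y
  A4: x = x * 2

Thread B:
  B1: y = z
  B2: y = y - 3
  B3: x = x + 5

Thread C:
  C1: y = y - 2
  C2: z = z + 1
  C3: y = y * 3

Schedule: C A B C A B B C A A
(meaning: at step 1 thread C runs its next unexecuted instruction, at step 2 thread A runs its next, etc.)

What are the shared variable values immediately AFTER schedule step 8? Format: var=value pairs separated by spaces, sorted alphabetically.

Step 1: thread C executes C1 (y = y - 2). Shared: x=1 y=0 z=4. PCs: A@0 B@0 C@1
Step 2: thread A executes A1 (z = z * -1). Shared: x=1 y=0 z=-4. PCs: A@1 B@0 C@1
Step 3: thread B executes B1 (y = z). Shared: x=1 y=-4 z=-4. PCs: A@1 B@1 C@1
Step 4: thread C executes C2 (z = z + 1). Shared: x=1 y=-4 z=-3. PCs: A@1 B@1 C@2
Step 5: thread A executes A2 (y = 5). Shared: x=1 y=5 z=-3. PCs: A@2 B@1 C@2
Step 6: thread B executes B2 (y = y - 3). Shared: x=1 y=2 z=-3. PCs: A@2 B@2 C@2
Step 7: thread B executes B3 (x = x + 5). Shared: x=6 y=2 z=-3. PCs: A@2 B@3 C@2
Step 8: thread C executes C3 (y = y * 3). Shared: x=6 y=6 z=-3. PCs: A@2 B@3 C@3

Answer: x=6 y=6 z=-3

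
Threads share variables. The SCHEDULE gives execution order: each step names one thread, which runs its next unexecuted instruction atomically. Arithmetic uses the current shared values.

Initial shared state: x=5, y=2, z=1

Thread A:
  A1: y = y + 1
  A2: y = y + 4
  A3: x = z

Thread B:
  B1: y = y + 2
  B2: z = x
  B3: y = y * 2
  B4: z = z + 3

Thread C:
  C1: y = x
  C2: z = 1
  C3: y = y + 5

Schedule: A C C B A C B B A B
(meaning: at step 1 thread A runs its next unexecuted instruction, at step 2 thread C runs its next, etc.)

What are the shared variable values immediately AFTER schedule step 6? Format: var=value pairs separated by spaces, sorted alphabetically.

Step 1: thread A executes A1 (y = y + 1). Shared: x=5 y=3 z=1. PCs: A@1 B@0 C@0
Step 2: thread C executes C1 (y = x). Shared: x=5 y=5 z=1. PCs: A@1 B@0 C@1
Step 3: thread C executes C2 (z = 1). Shared: x=5 y=5 z=1. PCs: A@1 B@0 C@2
Step 4: thread B executes B1 (y = y + 2). Shared: x=5 y=7 z=1. PCs: A@1 B@1 C@2
Step 5: thread A executes A2 (y = y + 4). Shared: x=5 y=11 z=1. PCs: A@2 B@1 C@2
Step 6: thread C executes C3 (y = y + 5). Shared: x=5 y=16 z=1. PCs: A@2 B@1 C@3

Answer: x=5 y=16 z=1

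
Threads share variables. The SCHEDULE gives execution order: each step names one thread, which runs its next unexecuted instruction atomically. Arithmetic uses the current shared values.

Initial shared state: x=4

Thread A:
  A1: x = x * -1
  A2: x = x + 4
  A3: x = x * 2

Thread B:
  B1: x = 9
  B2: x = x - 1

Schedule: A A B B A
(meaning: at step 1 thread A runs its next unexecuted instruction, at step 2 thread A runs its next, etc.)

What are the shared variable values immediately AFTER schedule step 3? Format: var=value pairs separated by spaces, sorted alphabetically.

Step 1: thread A executes A1 (x = x * -1). Shared: x=-4. PCs: A@1 B@0
Step 2: thread A executes A2 (x = x + 4). Shared: x=0. PCs: A@2 B@0
Step 3: thread B executes B1 (x = 9). Shared: x=9. PCs: A@2 B@1

Answer: x=9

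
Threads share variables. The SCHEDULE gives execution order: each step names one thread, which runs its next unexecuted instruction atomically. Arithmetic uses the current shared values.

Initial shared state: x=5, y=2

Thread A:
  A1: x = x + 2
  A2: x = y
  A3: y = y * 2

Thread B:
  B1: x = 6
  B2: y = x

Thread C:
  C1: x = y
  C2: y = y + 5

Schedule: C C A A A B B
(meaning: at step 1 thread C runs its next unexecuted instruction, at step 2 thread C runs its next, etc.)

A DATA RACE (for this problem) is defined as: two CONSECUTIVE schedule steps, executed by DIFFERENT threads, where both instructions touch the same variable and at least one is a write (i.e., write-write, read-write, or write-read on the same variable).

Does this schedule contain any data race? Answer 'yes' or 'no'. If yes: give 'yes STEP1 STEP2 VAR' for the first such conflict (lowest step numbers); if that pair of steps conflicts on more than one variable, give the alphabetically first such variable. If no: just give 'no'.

Answer: no

Derivation:
Steps 1,2: same thread (C). No race.
Steps 2,3: C(r=y,w=y) vs A(r=x,w=x). No conflict.
Steps 3,4: same thread (A). No race.
Steps 4,5: same thread (A). No race.
Steps 5,6: A(r=y,w=y) vs B(r=-,w=x). No conflict.
Steps 6,7: same thread (B). No race.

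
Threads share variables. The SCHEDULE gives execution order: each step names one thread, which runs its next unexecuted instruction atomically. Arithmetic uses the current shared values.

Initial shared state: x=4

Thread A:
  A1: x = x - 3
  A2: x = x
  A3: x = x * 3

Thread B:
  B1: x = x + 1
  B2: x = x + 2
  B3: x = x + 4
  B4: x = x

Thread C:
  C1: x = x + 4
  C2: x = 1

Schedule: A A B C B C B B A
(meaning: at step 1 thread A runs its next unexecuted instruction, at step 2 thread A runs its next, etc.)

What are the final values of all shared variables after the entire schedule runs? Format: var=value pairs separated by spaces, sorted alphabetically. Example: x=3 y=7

Step 1: thread A executes A1 (x = x - 3). Shared: x=1. PCs: A@1 B@0 C@0
Step 2: thread A executes A2 (x = x). Shared: x=1. PCs: A@2 B@0 C@0
Step 3: thread B executes B1 (x = x + 1). Shared: x=2. PCs: A@2 B@1 C@0
Step 4: thread C executes C1 (x = x + 4). Shared: x=6. PCs: A@2 B@1 C@1
Step 5: thread B executes B2 (x = x + 2). Shared: x=8. PCs: A@2 B@2 C@1
Step 6: thread C executes C2 (x = 1). Shared: x=1. PCs: A@2 B@2 C@2
Step 7: thread B executes B3 (x = x + 4). Shared: x=5. PCs: A@2 B@3 C@2
Step 8: thread B executes B4 (x = x). Shared: x=5. PCs: A@2 B@4 C@2
Step 9: thread A executes A3 (x = x * 3). Shared: x=15. PCs: A@3 B@4 C@2

Answer: x=15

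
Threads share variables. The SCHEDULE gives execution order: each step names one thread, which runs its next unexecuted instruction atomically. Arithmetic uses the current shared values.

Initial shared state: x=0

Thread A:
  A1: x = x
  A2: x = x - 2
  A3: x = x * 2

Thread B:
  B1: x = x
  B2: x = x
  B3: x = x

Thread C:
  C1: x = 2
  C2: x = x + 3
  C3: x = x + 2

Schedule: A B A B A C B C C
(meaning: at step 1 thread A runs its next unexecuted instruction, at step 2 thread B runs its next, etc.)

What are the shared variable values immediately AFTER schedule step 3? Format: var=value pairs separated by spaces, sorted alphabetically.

Answer: x=-2

Derivation:
Step 1: thread A executes A1 (x = x). Shared: x=0. PCs: A@1 B@0 C@0
Step 2: thread B executes B1 (x = x). Shared: x=0. PCs: A@1 B@1 C@0
Step 3: thread A executes A2 (x = x - 2). Shared: x=-2. PCs: A@2 B@1 C@0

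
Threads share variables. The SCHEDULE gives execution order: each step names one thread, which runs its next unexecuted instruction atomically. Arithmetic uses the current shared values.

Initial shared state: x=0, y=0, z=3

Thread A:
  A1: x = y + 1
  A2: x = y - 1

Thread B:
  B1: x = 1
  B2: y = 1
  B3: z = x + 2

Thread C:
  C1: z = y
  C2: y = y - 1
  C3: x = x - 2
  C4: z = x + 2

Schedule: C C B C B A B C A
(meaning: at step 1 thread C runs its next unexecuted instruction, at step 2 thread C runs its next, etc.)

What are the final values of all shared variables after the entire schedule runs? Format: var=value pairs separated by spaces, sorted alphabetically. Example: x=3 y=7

Answer: x=0 y=1 z=4

Derivation:
Step 1: thread C executes C1 (z = y). Shared: x=0 y=0 z=0. PCs: A@0 B@0 C@1
Step 2: thread C executes C2 (y = y - 1). Shared: x=0 y=-1 z=0. PCs: A@0 B@0 C@2
Step 3: thread B executes B1 (x = 1). Shared: x=1 y=-1 z=0. PCs: A@0 B@1 C@2
Step 4: thread C executes C3 (x = x - 2). Shared: x=-1 y=-1 z=0. PCs: A@0 B@1 C@3
Step 5: thread B executes B2 (y = 1). Shared: x=-1 y=1 z=0. PCs: A@0 B@2 C@3
Step 6: thread A executes A1 (x = y + 1). Shared: x=2 y=1 z=0. PCs: A@1 B@2 C@3
Step 7: thread B executes B3 (z = x + 2). Shared: x=2 y=1 z=4. PCs: A@1 B@3 C@3
Step 8: thread C executes C4 (z = x + 2). Shared: x=2 y=1 z=4. PCs: A@1 B@3 C@4
Step 9: thread A executes A2 (x = y - 1). Shared: x=0 y=1 z=4. PCs: A@2 B@3 C@4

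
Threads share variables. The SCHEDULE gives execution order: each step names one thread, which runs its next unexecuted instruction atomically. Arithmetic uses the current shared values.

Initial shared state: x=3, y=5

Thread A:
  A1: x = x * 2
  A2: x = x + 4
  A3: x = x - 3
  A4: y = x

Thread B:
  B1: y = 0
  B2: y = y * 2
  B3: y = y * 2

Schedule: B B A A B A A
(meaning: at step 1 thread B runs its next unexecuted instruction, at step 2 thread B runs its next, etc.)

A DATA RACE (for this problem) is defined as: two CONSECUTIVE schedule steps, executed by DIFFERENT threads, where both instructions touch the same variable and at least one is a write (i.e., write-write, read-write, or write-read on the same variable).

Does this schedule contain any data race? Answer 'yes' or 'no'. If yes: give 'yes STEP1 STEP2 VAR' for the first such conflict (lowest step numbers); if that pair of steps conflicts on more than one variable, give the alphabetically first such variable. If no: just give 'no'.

Answer: no

Derivation:
Steps 1,2: same thread (B). No race.
Steps 2,3: B(r=y,w=y) vs A(r=x,w=x). No conflict.
Steps 3,4: same thread (A). No race.
Steps 4,5: A(r=x,w=x) vs B(r=y,w=y). No conflict.
Steps 5,6: B(r=y,w=y) vs A(r=x,w=x). No conflict.
Steps 6,7: same thread (A). No race.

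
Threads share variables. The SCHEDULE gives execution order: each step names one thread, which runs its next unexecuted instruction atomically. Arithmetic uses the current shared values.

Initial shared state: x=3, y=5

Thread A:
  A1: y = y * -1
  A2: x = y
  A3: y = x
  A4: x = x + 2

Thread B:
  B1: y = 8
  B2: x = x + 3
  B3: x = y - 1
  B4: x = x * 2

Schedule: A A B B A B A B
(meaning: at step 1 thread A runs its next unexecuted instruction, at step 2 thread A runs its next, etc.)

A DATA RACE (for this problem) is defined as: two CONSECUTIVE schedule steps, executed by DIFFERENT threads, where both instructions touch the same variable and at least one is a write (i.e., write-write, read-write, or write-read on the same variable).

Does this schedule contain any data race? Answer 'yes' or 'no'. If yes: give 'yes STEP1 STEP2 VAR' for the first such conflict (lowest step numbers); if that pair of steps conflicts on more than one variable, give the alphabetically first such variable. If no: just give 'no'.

Steps 1,2: same thread (A). No race.
Steps 2,3: A(x = y) vs B(y = 8). RACE on y (R-W).
Steps 3,4: same thread (B). No race.
Steps 4,5: B(x = x + 3) vs A(y = x). RACE on x (W-R).
Steps 5,6: A(y = x) vs B(x = y - 1). RACE on x (R-W), y (W-R). Multiple vars; alphabetically first is x.
Steps 6,7: B(x = y - 1) vs A(x = x + 2). RACE on x (W-W).
Steps 7,8: A(x = x + 2) vs B(x = x * 2). RACE on x (W-W).
First conflict at steps 2,3.

Answer: yes 2 3 y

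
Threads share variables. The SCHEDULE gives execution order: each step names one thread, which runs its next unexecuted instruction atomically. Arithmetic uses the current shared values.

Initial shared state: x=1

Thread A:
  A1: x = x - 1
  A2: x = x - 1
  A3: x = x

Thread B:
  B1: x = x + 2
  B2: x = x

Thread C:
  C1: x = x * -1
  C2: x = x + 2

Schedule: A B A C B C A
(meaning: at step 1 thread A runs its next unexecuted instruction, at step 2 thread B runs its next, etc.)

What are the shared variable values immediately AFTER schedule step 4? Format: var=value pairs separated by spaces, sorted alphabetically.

Step 1: thread A executes A1 (x = x - 1). Shared: x=0. PCs: A@1 B@0 C@0
Step 2: thread B executes B1 (x = x + 2). Shared: x=2. PCs: A@1 B@1 C@0
Step 3: thread A executes A2 (x = x - 1). Shared: x=1. PCs: A@2 B@1 C@0
Step 4: thread C executes C1 (x = x * -1). Shared: x=-1. PCs: A@2 B@1 C@1

Answer: x=-1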